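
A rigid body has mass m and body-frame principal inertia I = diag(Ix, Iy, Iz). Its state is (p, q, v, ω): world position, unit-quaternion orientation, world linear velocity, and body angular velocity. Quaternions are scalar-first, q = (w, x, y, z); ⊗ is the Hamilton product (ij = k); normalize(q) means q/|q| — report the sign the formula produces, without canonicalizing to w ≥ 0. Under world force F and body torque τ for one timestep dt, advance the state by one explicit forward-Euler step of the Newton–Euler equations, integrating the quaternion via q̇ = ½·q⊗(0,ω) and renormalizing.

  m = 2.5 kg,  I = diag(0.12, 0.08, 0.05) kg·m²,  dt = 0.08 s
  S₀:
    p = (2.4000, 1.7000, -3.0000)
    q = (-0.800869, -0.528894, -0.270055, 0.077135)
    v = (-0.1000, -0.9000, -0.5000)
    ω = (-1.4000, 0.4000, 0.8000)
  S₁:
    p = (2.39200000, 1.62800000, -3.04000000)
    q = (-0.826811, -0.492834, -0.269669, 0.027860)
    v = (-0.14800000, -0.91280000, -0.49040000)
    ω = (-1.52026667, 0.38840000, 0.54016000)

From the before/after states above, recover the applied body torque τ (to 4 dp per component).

rate change Δω = (-0.12026667, -0.01160000, -0.25984000)
precession coupling = (-0.0096, -0.0784, 0.0224)
I·α + gyro = (-0.1900, -0.0900, -0.1400)

τ = (-0.1900, -0.0900, -0.1400)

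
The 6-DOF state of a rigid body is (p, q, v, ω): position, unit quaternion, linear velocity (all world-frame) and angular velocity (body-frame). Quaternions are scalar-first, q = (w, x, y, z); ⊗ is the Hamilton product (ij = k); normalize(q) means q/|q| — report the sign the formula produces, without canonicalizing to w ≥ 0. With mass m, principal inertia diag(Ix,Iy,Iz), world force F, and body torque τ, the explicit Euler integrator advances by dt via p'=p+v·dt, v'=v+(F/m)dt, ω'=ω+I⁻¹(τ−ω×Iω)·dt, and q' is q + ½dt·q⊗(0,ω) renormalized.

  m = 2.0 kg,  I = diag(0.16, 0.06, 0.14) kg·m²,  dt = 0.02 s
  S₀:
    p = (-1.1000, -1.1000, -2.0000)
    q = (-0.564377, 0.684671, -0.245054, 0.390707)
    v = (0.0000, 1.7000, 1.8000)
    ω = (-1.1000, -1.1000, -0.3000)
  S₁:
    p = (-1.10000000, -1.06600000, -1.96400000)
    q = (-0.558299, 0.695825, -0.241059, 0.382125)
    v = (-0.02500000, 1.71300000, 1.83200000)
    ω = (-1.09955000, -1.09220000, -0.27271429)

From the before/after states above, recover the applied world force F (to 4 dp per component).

velocity change Δv = (-0.02500000, 0.01300000, 0.03200000)
applied force F = (-2.5000, 1.3000, 3.2000)

F = (-2.5000, 1.3000, 3.2000)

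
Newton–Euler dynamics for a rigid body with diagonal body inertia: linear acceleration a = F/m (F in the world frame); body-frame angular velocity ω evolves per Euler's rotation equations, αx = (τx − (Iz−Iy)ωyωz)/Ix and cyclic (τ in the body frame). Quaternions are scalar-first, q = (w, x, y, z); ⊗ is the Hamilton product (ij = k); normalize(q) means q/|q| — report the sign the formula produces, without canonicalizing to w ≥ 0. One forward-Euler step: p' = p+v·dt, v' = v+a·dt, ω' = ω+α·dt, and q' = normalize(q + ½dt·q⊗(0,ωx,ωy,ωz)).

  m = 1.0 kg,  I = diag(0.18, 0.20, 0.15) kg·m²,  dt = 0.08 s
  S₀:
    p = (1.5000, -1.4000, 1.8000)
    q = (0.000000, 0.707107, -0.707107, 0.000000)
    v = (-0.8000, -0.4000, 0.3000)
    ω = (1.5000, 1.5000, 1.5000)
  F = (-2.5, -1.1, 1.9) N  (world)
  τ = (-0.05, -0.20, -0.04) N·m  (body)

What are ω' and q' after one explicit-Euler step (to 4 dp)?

ω' = (1.5278, 1.3930, 1.4547)
q' = (0.0000, 0.6611, -0.7455, 0.0844)

(τ − ω×Iω)/I = (0.3472, -1.3375, -0.5667)
new body rate ω' = (1.5278, 1.3930, 1.4547)
q⊗(0,ω) = (0.0000000, -1.0606605, -1.0606605, 2.1213210)
q' = normalize(q + ½dt·q⊗(0,ω)) = (0.0000, 0.6611, -0.7455, 0.0844)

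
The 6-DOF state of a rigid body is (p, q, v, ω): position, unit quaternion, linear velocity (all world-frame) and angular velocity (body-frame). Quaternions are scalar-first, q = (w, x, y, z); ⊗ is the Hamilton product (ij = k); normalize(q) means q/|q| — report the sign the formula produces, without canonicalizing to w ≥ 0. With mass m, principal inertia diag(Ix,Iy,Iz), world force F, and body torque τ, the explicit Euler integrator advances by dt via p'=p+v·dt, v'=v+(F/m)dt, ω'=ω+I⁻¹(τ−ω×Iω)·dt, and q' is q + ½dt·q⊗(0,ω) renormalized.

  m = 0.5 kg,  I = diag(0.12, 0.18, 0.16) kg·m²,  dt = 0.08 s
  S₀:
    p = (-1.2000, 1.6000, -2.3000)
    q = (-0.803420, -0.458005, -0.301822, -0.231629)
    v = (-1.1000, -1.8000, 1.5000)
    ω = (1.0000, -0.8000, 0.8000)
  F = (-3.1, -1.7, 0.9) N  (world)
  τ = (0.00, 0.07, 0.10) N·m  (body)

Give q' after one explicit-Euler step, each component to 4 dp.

2q̇ = q⊗(0,ω) = (0.4018506, -1.2301808, 0.7775110, 0.0254900)
updated quaternion q' = (-0.7859, -0.5063, -0.2702, -0.2302)

q' = (-0.7859, -0.5063, -0.2702, -0.2302)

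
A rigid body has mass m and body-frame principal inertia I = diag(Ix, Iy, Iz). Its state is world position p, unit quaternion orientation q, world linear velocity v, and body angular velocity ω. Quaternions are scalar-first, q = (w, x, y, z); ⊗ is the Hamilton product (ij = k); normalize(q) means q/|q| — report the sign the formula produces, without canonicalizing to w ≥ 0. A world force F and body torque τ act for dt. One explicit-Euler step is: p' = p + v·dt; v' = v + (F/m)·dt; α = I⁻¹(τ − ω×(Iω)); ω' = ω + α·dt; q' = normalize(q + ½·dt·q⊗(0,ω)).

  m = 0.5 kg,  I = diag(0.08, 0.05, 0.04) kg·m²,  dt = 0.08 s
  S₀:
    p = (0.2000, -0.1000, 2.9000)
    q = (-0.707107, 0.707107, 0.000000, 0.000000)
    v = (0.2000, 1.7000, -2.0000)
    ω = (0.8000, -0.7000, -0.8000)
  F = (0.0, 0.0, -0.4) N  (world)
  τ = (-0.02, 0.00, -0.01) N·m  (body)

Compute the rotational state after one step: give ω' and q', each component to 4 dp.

ω' = (0.7856, -0.6590, -0.8536)
q' = (-0.7287, 0.6835, 0.0424, 0.0028)

(τ − ω×Iω)/I = (-0.1800, 0.5120, -0.6700)
ω + α·dt = (0.7856, -0.6590, -0.8536)
Hamilton product q⊗(0,ω) = (-0.5656856, -0.5656856, 1.0606605, 0.0707107)
q' = normalize(q + ½dt·q⊗(0,ω)) = (-0.7287, 0.6835, 0.0424, 0.0028)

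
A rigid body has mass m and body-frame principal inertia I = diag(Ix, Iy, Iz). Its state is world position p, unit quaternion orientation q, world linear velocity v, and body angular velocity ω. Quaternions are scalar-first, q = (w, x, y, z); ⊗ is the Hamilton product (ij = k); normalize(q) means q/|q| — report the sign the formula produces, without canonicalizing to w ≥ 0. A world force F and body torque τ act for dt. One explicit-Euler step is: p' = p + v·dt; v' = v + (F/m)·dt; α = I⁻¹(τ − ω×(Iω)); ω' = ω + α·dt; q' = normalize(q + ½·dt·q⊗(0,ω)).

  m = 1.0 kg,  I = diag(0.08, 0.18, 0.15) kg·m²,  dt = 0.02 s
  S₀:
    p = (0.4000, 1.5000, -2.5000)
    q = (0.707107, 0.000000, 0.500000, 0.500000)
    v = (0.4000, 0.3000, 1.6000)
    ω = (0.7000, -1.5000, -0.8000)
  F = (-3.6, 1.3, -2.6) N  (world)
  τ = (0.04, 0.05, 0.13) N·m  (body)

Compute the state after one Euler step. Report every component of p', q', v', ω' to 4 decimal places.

p + v·dt = (0.4080, 1.5060, -2.4680)
new velocity v' = (0.3280, 0.3260, 1.5480)
α = I⁻¹(τ − ω×Iω) = (0.9500, 0.0600, 1.5667)
new body rate ω' = (0.7190, -1.4988, -0.7687)
q⊗(0,ω) = (1.1500000, 0.8449749, -0.7106605, -0.9156856)
updated quaternion q' = (0.7185, 0.0084, 0.4928, 0.4908)

p' = (0.4080, 1.5060, -2.4680)
q' = (0.7185, 0.0084, 0.4928, 0.4908)
v' = (0.3280, 0.3260, 1.5480)
ω' = (0.7190, -1.4988, -0.7687)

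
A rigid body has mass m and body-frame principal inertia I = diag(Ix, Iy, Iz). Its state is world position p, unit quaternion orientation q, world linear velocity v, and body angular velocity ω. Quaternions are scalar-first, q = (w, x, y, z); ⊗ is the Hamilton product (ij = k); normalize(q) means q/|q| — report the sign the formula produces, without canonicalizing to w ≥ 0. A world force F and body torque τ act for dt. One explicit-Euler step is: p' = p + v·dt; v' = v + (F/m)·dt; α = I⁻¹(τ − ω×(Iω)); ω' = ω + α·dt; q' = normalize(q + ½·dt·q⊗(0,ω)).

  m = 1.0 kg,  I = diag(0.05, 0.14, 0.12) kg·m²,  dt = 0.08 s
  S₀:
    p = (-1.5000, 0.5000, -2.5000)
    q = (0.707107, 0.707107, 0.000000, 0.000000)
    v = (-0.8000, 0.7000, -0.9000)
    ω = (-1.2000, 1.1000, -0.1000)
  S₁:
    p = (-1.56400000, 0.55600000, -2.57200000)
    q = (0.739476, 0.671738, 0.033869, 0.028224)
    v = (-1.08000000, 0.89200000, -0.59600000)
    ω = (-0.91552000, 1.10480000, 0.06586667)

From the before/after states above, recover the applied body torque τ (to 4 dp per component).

τ = (0.1800, 0.0000, 0.1300)

rate change Δω = (0.28448000, 0.00480000, 0.16586667)
applied torque τ = (0.1800, 0.0000, 0.1300)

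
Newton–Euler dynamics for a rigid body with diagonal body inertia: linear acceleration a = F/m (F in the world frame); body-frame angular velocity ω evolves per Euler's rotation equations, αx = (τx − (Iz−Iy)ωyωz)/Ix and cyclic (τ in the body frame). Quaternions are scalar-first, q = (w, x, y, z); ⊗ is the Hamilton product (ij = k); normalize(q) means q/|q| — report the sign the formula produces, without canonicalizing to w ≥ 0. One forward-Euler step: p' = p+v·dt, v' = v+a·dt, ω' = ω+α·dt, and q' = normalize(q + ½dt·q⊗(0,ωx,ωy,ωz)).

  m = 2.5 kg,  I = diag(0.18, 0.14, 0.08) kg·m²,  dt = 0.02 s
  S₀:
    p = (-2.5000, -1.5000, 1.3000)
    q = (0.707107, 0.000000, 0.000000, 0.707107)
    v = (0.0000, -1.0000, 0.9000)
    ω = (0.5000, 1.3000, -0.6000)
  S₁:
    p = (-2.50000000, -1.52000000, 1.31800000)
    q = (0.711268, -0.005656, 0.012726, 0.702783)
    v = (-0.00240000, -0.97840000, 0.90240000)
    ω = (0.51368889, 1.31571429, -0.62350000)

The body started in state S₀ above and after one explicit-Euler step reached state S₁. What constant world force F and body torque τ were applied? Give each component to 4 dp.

v₁ − v₀ = (-0.00240000, 0.02160000, 0.00240000)
F = m·Δv/dt = (-0.3000, 2.7000, 0.3000)
rate change Δω = (0.01368889, 0.01571429, -0.02350000)
precession coupling = (0.0468, -0.0300, -0.0260)
I·α + gyro = (0.1700, 0.0800, -0.1200)

F = (-0.3000, 2.7000, 0.3000)
τ = (0.1700, 0.0800, -0.1200)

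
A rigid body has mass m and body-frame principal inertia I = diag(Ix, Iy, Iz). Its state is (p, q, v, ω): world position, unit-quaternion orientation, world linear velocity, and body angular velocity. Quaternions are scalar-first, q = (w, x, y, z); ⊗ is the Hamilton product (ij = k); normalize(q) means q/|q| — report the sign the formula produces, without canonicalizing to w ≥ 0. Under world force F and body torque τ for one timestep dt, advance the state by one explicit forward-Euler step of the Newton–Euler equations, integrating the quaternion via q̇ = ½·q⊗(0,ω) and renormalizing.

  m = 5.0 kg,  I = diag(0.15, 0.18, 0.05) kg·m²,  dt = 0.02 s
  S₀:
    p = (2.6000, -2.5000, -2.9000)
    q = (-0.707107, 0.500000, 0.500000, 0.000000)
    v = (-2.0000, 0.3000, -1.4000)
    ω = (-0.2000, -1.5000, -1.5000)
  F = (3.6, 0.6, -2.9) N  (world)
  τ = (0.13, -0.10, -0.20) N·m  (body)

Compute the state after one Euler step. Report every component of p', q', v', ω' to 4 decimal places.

p' = (2.5600, -2.4940, -2.9280)
q' = (-0.6984, 0.4938, 0.5180, 0.0041)
v' = (-1.9856, 0.3024, -1.4116)
ω' = (-0.1437, -1.5144, -1.5836)

ω×(Iω) gyroscopic = (-0.2925, 0.0300, 0.0090)
(τ − ω×Iω)/I = (2.8167, -0.7222, -4.1800)
ω + α·dt = (-0.1437, -1.5144, -1.5836)
2q̇ = q⊗(0,ω) = (0.8500000, -0.6085786, 1.8106605, 0.4106605)
updated quaternion q' = (-0.6984, 0.4938, 0.5180, 0.0041)
p + v·dt = (2.5600, -2.4940, -2.9280)
v + (F/m)dt = (-1.9856, 0.3024, -1.4116)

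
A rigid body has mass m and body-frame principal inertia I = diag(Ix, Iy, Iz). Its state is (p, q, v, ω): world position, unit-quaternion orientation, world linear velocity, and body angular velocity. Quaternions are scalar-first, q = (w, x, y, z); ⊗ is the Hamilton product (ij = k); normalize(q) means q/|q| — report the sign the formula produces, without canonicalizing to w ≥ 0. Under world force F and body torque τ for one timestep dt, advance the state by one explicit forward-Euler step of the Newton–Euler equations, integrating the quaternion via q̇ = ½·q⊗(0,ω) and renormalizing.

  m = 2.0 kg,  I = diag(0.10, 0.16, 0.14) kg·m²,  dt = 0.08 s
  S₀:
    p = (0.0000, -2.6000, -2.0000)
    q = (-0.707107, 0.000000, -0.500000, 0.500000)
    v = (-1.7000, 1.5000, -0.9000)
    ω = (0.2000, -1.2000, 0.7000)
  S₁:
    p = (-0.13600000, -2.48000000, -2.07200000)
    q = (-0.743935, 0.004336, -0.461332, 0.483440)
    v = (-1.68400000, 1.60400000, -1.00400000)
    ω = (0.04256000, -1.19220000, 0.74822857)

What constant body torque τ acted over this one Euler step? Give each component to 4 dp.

τ = (-0.1800, 0.0100, 0.0700)

Δω = ω₁−ω₀ = (-0.15744000, 0.00780000, 0.04822857)
precession coupling = (0.0168, -0.0056, -0.0144)
I·α + gyro = (-0.1800, 0.0100, 0.0700)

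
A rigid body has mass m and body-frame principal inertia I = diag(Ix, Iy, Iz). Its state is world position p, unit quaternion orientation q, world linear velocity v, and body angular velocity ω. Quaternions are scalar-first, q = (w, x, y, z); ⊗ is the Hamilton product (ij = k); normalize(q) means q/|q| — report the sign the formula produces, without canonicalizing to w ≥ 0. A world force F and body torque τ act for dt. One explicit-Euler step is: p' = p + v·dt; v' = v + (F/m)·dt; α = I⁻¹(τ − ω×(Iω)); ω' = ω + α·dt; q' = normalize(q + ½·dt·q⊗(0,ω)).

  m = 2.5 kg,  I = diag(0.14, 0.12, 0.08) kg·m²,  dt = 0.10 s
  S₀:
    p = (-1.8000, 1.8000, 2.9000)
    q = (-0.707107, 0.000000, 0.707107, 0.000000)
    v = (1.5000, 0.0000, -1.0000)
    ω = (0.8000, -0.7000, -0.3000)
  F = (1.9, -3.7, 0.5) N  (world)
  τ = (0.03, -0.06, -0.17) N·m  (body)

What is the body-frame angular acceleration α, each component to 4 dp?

ω×(Iω) gyroscopic = (-0.0084, -0.0144, 0.0112)
α = I⁻¹(τ − ω×Iω) = (0.2743, -0.3800, -2.2650)

α = (0.2743, -0.3800, -2.2650)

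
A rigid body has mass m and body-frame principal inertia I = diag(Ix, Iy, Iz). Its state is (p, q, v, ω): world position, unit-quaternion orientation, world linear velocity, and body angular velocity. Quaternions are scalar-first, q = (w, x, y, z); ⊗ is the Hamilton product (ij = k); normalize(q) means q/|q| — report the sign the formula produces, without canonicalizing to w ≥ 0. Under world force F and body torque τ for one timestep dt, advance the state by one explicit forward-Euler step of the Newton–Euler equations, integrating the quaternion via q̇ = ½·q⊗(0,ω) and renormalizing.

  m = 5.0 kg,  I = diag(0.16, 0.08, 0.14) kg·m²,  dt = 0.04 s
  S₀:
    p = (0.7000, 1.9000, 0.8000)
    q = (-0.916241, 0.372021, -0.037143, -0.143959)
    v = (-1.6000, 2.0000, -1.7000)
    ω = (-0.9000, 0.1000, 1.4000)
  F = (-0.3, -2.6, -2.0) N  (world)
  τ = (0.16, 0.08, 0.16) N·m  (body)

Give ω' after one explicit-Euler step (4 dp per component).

ω' = (-0.8621, 0.1526, 1.4437)

gyro term ω×Iω = (0.0084, -0.0252, 0.0072)
angular accel α = (0.9475, 1.3150, 1.0914)
ω + α·dt = (-0.8621, 0.1526, 1.4437)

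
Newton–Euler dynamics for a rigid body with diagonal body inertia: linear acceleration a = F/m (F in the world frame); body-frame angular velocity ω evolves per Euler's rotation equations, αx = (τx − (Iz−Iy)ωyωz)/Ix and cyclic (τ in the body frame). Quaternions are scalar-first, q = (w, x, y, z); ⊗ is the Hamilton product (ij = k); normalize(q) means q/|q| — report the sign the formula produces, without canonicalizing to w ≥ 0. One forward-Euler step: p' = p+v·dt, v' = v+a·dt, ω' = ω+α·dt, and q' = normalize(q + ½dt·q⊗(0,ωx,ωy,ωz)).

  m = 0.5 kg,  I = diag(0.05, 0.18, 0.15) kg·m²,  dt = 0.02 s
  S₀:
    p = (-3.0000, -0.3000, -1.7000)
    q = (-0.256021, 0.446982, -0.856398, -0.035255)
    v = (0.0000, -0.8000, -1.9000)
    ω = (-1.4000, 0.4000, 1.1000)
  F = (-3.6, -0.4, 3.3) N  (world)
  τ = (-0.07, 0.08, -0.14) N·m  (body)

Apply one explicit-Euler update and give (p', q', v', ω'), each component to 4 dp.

p' = (-3.0000, -0.3160, -1.7380)
q' = (-0.2459, 0.4412, -0.8617, -0.0483)
v' = (-0.1440, -0.8160, -1.7680)
ω' = (-1.4227, 0.3918, 1.0910)

p + v·dt = (-3.0000, -0.3160, -1.7380)
v + (F/m)dt = (-0.1440, -0.8160, -1.7680)
gyro term ω×Iω = (-0.0132, 0.1540, -0.0728)
angular accel α = (-1.1360, -0.4111, -0.4480)
ω + α·dt = (-1.4227, 0.3918, 1.0910)
Hamilton product q⊗(0,ω) = (1.0071145, -0.5695064, -0.5447316, -1.3017875)
q' = normalize(q + ½dt·q⊗(0,ω)) = (-0.2459, 0.4412, -0.8617, -0.0483)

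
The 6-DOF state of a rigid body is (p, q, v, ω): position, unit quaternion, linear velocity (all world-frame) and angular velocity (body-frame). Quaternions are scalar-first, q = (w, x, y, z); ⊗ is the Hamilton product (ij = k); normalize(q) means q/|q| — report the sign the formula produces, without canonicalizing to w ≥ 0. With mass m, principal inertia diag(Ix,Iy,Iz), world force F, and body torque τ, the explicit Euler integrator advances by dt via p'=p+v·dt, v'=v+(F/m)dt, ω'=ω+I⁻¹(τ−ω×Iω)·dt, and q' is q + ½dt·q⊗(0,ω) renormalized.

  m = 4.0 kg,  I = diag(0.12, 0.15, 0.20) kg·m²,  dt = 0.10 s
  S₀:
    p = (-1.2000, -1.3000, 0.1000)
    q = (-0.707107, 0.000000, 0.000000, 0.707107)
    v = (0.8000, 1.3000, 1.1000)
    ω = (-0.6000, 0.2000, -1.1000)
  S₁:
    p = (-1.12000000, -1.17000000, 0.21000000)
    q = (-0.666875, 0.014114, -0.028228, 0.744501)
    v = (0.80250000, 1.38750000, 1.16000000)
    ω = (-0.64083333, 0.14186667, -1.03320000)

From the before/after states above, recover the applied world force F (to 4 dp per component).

F = (0.1000, 3.5000, 2.4000)

velocity change Δv = (0.00250000, 0.08750000, 0.06000000)
m·(v₁−v₀)/dt = (0.1000, 3.5000, 2.4000)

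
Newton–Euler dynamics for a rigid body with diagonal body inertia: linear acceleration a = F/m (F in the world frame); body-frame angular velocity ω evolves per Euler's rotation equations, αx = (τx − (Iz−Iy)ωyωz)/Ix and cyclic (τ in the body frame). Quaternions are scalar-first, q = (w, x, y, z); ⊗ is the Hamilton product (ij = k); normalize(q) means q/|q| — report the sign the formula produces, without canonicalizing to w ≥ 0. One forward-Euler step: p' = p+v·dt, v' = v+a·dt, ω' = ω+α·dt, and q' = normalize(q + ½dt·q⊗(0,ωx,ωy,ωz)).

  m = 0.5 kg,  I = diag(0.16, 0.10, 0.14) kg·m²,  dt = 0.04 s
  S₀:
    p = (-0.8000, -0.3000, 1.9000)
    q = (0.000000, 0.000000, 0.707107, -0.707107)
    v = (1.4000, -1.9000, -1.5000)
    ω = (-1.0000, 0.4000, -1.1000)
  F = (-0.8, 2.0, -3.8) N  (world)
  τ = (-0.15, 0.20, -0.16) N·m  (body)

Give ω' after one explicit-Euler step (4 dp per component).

gyro term ω×Iω = (-0.0176, 0.0220, 0.0240)
(τ − ω×Iω)/I = (-0.8275, 1.7800, -1.3143)
ω + α·dt = (-1.0331, 0.4712, -1.1526)

ω' = (-1.0331, 0.4712, -1.1526)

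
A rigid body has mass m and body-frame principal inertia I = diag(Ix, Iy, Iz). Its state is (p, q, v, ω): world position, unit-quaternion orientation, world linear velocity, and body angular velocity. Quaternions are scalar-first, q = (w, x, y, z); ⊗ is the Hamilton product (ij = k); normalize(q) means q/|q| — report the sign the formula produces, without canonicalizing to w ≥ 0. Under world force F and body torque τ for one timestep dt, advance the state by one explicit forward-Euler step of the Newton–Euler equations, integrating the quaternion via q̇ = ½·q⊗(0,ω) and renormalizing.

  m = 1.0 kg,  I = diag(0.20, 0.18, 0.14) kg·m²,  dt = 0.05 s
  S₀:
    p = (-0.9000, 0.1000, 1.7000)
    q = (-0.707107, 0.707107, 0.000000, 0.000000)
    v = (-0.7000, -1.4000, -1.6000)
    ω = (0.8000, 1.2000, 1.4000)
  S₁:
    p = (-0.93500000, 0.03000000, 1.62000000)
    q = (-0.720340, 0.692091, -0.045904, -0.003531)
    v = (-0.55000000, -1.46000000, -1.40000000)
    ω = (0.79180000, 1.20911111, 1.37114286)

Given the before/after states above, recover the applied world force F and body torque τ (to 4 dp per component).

v₁ − v₀ = (0.15000000, -0.06000000, 0.20000000)
F = m·Δv/dt = (3.0000, -1.2000, 4.0000)
ω₁ − ω₀ = (-0.00820000, 0.00911111, -0.02885714)
gyro term ω₀×Iω₀ = (-0.0672, 0.0672, -0.0192)
τ = I·(Δω/dt) + ω₀×(Iω₀) = (-0.1000, 0.1000, -0.1000)

F = (3.0000, -1.2000, 4.0000)
τ = (-0.1000, 0.1000, -0.1000)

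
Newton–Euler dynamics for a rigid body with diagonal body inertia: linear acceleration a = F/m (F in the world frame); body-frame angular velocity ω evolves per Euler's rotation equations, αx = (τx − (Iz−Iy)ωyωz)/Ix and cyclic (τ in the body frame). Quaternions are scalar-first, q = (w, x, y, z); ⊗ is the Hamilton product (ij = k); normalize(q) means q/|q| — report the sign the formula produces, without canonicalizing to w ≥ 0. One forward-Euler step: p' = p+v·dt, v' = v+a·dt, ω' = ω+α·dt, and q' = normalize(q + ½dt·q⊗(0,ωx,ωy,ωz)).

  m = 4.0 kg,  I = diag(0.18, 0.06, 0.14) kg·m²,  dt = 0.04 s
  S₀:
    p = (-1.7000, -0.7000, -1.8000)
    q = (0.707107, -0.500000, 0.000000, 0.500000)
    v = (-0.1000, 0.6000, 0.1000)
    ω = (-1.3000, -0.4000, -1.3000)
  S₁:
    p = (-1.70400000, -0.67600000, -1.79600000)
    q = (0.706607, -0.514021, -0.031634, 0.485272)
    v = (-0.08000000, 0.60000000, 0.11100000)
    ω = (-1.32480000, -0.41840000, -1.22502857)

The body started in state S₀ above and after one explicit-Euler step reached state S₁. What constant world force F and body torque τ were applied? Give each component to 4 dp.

F = (2.0000, 0.0000, 1.1000)
τ = (-0.0700, 0.0400, 0.2000)

ω₁ − ω₀ = (-0.02480000, -0.01840000, 0.07497143)
precession coupling = (0.0416, 0.0676, -0.0624)
applied torque τ = (-0.0700, 0.0400, 0.2000)
Δv = v₁−v₀ = (0.02000000, 0.00000000, 0.01100000)
applied force F = (2.0000, 0.0000, 1.1000)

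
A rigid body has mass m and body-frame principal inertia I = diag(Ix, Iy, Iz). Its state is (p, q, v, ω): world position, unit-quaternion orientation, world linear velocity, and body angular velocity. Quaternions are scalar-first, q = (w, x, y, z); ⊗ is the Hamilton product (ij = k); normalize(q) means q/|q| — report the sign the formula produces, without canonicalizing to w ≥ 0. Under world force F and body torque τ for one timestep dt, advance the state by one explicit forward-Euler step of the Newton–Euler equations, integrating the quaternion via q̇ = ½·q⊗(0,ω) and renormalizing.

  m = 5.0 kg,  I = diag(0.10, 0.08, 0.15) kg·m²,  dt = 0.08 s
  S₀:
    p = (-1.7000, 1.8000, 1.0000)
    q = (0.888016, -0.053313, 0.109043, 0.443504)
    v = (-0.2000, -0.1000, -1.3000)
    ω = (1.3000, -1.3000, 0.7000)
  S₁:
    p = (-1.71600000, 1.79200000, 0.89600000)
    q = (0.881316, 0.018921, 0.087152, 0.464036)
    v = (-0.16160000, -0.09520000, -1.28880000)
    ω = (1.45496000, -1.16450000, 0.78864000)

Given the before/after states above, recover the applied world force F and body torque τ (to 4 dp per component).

Δω = ω₁−ω₀ = (0.15496000, 0.13550000, 0.08864000)
applied torque τ = (0.1300, 0.0900, 0.2000)
velocity change Δv = (0.03840000, 0.00480000, 0.01120000)
applied force F = (2.4000, 0.3000, 0.7000)

F = (2.4000, 0.3000, 0.7000)
τ = (0.1300, 0.0900, 0.2000)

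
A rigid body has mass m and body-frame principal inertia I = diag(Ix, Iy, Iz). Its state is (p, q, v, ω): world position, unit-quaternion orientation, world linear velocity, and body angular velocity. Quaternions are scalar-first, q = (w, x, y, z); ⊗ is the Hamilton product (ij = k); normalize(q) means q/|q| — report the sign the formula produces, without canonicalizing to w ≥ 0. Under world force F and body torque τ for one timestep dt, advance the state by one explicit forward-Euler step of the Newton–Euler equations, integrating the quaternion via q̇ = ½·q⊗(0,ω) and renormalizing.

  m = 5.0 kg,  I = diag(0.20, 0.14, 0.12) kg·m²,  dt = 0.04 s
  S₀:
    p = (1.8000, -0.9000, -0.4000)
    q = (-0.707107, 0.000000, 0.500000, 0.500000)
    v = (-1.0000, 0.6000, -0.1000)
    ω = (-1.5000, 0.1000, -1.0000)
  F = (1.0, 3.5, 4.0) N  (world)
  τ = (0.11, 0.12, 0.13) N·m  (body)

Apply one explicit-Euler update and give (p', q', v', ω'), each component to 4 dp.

angular accel α = (0.5400, 0.0000, 1.0083)
new body rate ω' = (-1.4784, 0.1000, -0.9597)
q⊗(0,ω) = (0.4500000, 0.5106605, -0.8207107, 1.4571070)
q + ½dt·q⊗(0,ω), renormalized = (-0.6977, 0.0102, 0.4833, 0.5288)
p' = p + v·dt = (1.7600, -0.8760, -0.4040)
v + (F/m)dt = (-0.9920, 0.6280, -0.0680)

p' = (1.7600, -0.8760, -0.4040)
q' = (-0.6977, 0.0102, 0.4833, 0.5288)
v' = (-0.9920, 0.6280, -0.0680)
ω' = (-1.4784, 0.1000, -0.9597)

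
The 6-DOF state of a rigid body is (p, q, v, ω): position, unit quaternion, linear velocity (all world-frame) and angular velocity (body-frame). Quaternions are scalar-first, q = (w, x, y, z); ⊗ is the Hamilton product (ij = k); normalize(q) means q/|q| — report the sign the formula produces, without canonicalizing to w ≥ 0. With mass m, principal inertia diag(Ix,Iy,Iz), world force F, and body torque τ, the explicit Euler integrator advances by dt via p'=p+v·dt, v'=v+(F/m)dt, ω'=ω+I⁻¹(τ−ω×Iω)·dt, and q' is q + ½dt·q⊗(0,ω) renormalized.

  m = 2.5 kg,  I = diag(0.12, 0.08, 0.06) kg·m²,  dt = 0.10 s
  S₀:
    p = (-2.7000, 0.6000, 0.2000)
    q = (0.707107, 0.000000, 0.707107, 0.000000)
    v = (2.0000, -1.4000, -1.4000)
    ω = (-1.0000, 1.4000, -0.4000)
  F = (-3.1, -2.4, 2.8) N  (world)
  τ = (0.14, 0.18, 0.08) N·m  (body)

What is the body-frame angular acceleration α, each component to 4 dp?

α = (1.0733, 1.9500, 0.4000)

precession coupling ω×(Iω) = (0.0112, 0.0240, 0.0560)
(τ − ω×Iω)/I = (1.0733, 1.9500, 0.4000)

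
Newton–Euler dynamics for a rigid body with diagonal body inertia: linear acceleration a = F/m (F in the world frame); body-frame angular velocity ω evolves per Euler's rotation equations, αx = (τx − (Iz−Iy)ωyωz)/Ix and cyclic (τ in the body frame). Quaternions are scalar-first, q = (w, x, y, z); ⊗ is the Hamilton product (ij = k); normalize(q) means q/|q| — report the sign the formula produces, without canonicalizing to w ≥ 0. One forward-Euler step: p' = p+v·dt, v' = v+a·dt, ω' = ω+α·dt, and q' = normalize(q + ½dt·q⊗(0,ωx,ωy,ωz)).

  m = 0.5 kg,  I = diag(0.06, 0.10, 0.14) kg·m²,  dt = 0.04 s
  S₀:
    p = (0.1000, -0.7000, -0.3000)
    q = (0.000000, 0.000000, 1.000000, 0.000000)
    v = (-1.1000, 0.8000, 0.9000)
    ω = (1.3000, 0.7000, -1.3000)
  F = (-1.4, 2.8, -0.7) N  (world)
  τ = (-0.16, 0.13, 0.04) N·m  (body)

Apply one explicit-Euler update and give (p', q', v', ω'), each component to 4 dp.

precession coupling ω×(Iω) = (-0.0364, 0.1352, 0.0364)
(τ − ω×Iω)/I = (-2.0600, -0.0520, 0.0257)
ω + α·dt = (1.2176, 0.6979, -1.2990)
Hamilton product q⊗(0,ω) = (-0.7000000, -1.3000000, 0.0000000, -1.3000000)
updated quaternion q' = (-0.0140, -0.0260, 0.9992, -0.0260)
new position p' = (0.0560, -0.6680, -0.2640)
v' = v + a·dt = (-1.2120, 1.0240, 0.8440)

p' = (0.0560, -0.6680, -0.2640)
q' = (-0.0140, -0.0260, 0.9992, -0.0260)
v' = (-1.2120, 1.0240, 0.8440)
ω' = (1.2176, 0.6979, -1.2990)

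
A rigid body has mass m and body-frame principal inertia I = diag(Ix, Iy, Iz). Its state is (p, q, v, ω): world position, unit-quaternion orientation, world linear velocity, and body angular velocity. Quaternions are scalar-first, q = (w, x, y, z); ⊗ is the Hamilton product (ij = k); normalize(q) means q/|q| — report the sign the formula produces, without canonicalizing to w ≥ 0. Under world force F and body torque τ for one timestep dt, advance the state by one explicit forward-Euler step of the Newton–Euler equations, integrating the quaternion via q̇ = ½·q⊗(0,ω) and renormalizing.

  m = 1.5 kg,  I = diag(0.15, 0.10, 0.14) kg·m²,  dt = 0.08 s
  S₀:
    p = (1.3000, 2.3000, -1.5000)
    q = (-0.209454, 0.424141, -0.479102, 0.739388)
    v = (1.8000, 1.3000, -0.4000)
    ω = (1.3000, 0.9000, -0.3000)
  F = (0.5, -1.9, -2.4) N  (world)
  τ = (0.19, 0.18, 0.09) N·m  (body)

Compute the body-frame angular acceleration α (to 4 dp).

gyro term ω×Iω = (-0.0108, -0.0039, -0.0585)
angular accel α = (1.3387, 1.8390, 1.0607)

α = (1.3387, 1.8390, 1.0607)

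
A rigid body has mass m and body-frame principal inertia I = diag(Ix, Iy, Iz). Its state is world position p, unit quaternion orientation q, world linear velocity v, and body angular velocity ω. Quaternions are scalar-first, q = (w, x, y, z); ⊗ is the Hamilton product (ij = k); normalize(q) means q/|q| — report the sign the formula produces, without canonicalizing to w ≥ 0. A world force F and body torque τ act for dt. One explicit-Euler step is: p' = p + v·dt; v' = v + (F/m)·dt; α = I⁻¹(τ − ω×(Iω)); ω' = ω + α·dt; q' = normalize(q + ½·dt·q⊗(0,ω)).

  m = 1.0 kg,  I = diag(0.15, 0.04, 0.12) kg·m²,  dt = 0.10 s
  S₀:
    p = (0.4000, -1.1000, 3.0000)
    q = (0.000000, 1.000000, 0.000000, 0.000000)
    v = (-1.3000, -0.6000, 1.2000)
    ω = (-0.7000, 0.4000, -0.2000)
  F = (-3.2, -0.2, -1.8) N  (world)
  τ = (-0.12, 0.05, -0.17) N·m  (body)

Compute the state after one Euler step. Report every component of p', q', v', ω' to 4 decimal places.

p' = (0.2700, -1.1600, 3.1200)
q' = (0.0350, 0.9991, 0.0100, 0.0200)
v' = (-1.6200, -0.6200, 1.0200)
ω' = (-0.7757, 0.5145, -0.3673)

gyro term ω×Iω = (-0.0064, 0.0042, 0.0308)
angular accel α = (-0.7573, 1.1450, -1.6733)
ω + α·dt = (-0.7757, 0.5145, -0.3673)
q⊗(0,ω) = (0.7000000, 0.0000000, 0.2000000, 0.4000000)
updated quaternion q' = (0.0350, 0.9991, 0.0100, 0.0200)
linear accel F/m = (-3.2000, -0.2000, -1.8000)
p + v·dt = (0.2700, -1.1600, 3.1200)
new velocity v' = (-1.6200, -0.6200, 1.0200)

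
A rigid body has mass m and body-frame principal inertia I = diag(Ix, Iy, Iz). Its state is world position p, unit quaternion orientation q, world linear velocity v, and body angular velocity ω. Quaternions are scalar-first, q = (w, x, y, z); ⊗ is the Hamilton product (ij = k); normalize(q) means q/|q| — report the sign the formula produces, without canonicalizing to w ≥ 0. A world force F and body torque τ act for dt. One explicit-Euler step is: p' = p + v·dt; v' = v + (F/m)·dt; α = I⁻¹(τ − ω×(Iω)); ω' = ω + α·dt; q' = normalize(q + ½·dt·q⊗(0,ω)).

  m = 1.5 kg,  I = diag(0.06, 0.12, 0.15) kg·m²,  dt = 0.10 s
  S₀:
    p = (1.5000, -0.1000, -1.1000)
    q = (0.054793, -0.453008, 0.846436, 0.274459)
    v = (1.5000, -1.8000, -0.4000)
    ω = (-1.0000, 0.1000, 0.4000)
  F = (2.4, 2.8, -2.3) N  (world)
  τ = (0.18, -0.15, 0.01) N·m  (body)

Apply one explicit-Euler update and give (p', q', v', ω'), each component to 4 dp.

linear accel F/m = (1.6000, 1.8667, -1.5333)
p' = p + v·dt = (1.6500, -0.2800, -1.1400)
v' = v + a·dt = (1.6600, -1.6133, -0.5533)
gyro term ω×Iω = (0.0012, 0.0360, -0.0060)
angular accel α = (2.9800, -1.5500, 0.1067)
ω + α·dt = (-0.7020, -0.0550, 0.4107)
2q̇ = q⊗(0,ω) = (-0.6474352, 0.2563355, -0.0877765, 0.8230524)
q + ½dt·q⊗(0,ω), renormalized = (0.0224, -0.4395, 0.8408, 0.3152)

p' = (1.6500, -0.2800, -1.1400)
q' = (0.0224, -0.4395, 0.8408, 0.3152)
v' = (1.6600, -1.6133, -0.5533)
ω' = (-0.7020, -0.0550, 0.4107)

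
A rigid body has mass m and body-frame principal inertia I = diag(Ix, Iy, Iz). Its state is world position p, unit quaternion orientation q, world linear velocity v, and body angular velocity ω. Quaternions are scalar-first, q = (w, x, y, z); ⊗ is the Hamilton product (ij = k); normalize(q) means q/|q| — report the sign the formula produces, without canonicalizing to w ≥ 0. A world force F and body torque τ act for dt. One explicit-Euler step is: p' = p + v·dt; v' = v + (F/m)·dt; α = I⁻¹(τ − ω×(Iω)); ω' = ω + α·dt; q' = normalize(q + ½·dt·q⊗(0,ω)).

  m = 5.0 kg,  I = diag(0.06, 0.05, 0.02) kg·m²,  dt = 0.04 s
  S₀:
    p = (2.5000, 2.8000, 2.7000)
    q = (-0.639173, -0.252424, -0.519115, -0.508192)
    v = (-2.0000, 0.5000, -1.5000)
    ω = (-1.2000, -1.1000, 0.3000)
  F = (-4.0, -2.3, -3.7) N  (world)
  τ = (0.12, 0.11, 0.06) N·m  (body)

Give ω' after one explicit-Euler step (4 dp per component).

α = I⁻¹(τ − ω×Iω) = (1.8350, 2.4880, 3.6600)
ω + α·dt = (-1.1266, -1.0005, 0.4464)

ω' = (-1.1266, -1.0005, 0.4464)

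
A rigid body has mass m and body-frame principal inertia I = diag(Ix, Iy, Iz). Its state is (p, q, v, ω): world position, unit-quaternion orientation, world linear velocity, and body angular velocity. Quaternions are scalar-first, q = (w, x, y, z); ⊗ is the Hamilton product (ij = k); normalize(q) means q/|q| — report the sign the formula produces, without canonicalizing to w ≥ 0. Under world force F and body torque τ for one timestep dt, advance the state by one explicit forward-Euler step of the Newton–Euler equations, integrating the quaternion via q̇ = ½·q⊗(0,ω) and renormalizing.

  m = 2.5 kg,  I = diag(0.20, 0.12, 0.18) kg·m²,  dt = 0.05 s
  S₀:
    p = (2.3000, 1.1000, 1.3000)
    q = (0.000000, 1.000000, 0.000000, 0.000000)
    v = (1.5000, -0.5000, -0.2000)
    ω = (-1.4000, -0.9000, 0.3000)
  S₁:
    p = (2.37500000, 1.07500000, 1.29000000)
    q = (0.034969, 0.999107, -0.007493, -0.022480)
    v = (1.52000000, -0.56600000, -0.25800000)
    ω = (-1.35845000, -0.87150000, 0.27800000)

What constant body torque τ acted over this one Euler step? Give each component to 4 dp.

ω₁ − ω₀ = (0.04155000, 0.02850000, -0.02200000)
gyro term ω₀×Iω₀ = (-0.0162, -0.0084, -0.1008)
τ = I·(Δω/dt) + ω₀×(Iω₀) = (0.1500, 0.0600, -0.1800)

τ = (0.1500, 0.0600, -0.1800)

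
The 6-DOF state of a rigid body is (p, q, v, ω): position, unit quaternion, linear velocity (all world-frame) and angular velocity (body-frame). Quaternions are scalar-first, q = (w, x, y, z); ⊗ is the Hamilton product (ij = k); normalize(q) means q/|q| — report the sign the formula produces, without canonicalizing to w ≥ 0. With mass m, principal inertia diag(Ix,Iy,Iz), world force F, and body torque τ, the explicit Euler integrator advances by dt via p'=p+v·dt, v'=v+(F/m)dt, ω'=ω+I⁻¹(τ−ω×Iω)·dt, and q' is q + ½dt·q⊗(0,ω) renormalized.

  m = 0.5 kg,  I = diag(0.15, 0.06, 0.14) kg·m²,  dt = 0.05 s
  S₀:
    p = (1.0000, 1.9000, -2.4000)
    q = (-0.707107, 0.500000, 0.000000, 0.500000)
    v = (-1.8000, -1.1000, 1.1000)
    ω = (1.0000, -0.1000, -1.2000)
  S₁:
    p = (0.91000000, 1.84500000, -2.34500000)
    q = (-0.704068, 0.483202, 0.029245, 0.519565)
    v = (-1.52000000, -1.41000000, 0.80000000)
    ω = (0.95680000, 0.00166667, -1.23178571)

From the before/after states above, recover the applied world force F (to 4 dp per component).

F = (2.8000, -3.1000, -3.0000)

Δv = v₁−v₀ = (0.28000000, -0.31000000, -0.30000000)
F = m·Δv/dt = (2.8000, -3.1000, -3.0000)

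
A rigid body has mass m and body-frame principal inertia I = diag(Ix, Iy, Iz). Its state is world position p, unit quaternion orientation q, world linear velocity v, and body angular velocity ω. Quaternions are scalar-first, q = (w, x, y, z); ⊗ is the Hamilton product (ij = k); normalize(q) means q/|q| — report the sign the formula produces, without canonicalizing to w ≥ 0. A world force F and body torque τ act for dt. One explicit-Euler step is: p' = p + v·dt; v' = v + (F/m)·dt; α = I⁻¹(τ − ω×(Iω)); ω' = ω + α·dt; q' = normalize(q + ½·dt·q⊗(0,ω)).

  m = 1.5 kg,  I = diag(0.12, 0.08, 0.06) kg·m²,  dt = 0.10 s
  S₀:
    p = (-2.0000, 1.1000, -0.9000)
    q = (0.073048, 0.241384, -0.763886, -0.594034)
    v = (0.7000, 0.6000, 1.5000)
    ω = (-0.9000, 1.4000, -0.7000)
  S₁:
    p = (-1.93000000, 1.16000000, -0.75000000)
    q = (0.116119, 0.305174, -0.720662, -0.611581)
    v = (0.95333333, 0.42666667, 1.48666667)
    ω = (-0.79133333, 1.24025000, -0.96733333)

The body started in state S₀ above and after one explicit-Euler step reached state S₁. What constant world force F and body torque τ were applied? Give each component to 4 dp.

F = (3.8000, -2.6000, -0.2000)
τ = (0.1500, -0.0900, -0.1100)

Δv = v₁−v₀ = (0.25333333, -0.17333333, -0.01333333)
applied force F = (3.8000, -2.6000, -0.2000)
rate change Δω = (0.10866667, -0.15975000, -0.26733333)
gyro term ω₀×Iω₀ = (0.0196, 0.0378, 0.0504)
applied torque τ = (0.1500, -0.0900, -0.1100)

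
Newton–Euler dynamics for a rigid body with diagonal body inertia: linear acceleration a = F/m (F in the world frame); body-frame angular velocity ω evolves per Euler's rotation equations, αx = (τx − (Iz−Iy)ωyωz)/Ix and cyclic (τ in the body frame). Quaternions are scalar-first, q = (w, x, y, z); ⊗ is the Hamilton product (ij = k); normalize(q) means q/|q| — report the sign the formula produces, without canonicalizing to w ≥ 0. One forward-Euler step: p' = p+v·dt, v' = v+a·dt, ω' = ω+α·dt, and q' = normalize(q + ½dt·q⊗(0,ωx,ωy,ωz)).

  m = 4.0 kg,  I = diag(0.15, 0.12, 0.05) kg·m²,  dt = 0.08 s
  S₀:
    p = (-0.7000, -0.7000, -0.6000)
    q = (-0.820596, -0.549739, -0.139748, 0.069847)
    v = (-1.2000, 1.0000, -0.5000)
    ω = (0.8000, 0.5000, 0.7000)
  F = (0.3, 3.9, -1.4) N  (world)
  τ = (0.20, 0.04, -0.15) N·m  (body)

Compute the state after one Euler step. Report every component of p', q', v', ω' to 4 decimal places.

a = F/m = (0.0750, 0.9750, -0.3500)
p + v·dt = (-0.7960, -0.6200, -0.6400)
new velocity v' = (-1.1940, 1.0780, -0.5280)
ω×(Iω) gyroscopic = (-0.0245, 0.0560, -0.0120)
angular accel α = (1.4967, -0.1333, -2.7600)
new body rate ω' = (0.9197, 0.4893, 0.4792)
2q̇ = q⊗(0,ω) = (0.4607723, -0.7892239, 0.0303969, -0.7374883)
q' = normalize(q + ½dt·q⊗(0,ω)) = (-0.8013, -0.5807, -0.1384, 0.0403)

p' = (-0.7960, -0.6200, -0.6400)
q' = (-0.8013, -0.5807, -0.1384, 0.0403)
v' = (-1.1940, 1.0780, -0.5280)
ω' = (0.9197, 0.4893, 0.4792)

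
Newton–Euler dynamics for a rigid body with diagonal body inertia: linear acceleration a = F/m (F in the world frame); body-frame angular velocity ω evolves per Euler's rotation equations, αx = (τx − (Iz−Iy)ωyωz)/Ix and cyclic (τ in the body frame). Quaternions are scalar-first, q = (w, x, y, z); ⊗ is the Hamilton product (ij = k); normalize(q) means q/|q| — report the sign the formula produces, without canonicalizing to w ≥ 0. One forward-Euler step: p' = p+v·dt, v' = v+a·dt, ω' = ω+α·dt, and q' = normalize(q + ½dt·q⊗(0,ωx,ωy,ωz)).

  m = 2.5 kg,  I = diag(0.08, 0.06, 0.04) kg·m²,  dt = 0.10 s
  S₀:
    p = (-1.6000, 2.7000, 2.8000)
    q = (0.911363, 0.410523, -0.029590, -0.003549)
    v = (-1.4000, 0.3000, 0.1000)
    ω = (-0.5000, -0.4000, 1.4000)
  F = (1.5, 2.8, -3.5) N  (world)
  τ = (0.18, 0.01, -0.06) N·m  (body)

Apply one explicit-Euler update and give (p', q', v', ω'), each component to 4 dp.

p' = (-1.7400, 2.7300, 2.8100)
q' = (0.9186, 0.3845, -0.0762, 0.0511)
v' = (-1.3400, 0.4120, -0.0400)
ω' = (-0.2890, -0.3367, 1.2600)

angular accel α = (2.1100, 0.6333, -1.4000)
ω + α·dt = (-0.2890, -0.3367, 1.2600)
2q̇ = q⊗(0,ω) = (0.1983941, -0.4985271, -0.9375029, 1.0969040)
q + ½dt·q⊗(0,ω), renormalized = (0.9186, 0.3845, -0.0762, 0.0511)
linear accel F/m = (0.6000, 1.1200, -1.4000)
p' = p + v·dt = (-1.7400, 2.7300, 2.8100)
v + (F/m)dt = (-1.3400, 0.4120, -0.0400)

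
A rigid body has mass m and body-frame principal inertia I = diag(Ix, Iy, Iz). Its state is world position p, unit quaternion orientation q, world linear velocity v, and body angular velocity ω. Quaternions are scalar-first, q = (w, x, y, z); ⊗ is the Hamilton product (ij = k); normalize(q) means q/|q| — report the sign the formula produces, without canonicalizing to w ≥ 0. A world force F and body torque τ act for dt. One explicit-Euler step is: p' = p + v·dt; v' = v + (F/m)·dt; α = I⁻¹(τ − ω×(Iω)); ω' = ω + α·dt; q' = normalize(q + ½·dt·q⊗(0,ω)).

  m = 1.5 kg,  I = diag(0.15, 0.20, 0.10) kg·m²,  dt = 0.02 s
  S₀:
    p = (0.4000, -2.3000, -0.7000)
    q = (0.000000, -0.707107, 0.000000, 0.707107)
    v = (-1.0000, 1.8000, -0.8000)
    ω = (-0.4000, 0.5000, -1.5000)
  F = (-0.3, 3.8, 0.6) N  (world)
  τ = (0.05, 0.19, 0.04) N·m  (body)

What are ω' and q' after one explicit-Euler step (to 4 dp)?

precession coupling ω×(Iω) = (0.0750, 0.0300, -0.0100)
angular accel α = (-0.1667, 0.8000, 0.5000)
new body rate ω' = (-0.4033, 0.5160, -1.4900)
q⊗(0,ω) = (0.7778177, -0.3535535, -1.3435033, -0.3535535)
q' = normalize(q + ½dt·q⊗(0,ω)) = (0.0078, -0.7105, -0.0134, 0.7035)

ω' = (-0.4033, 0.5160, -1.4900)
q' = (0.0078, -0.7105, -0.0134, 0.7035)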